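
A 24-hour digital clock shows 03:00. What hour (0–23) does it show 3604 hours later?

7

3604 = 150·24 + 4, so 3604 mod 24 = 4.
(3 + 4) mod 24 = 7.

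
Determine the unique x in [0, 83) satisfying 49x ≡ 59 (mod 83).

The inverse of 49 mod 83 is 61 (since 49·61 = 2989 ≡ 1).
Multiplying both sides by 61: x ≡ 61·59 = 3599 ≡ 30 (mod 83).

30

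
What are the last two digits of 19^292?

61

Successive squares of 19 mod 100: 19^1≡19, 19^2≡61, 19^4≡21, 19^8≡41, 19^16≡81, 19^32≡61, 19^64≡21, 19^128≡41, 19^256≡81.
292 = 4 + 32 + 256, so 19^292 ≡ 21·61·81 ≡ 61 (mod 100).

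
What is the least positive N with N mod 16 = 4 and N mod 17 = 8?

212

x ≡ 4 (mod 16) gives x ∈ {4, 20, 36, 52, 68, 84, 100, 116, …}.
The first of these with x mod 17 = 8 is 212.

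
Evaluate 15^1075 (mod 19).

10

By repeated squaring mod 19: 15^1≡15, 15^2≡16, 15^4≡9, 15^8≡5, 15^16≡6, 15^32≡17, 15^64≡4, 15^128≡16, 15^256≡9, 15^512≡5, 15^1024≡6.
1075 = 1 + 2 + 16 + 32 + 1024, so 15^1075 ≡ 15·16·6·17·6 ≡ 10 (mod 19).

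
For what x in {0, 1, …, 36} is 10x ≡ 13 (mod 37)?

5

The inverse of 10 mod 37 is 26 (since 10·26 = 260 ≡ 1).
So x ≡ 26·13 = 338 ≡ 5 (mod 37).
Check: 10·5 = 50 = 1·37 + 13.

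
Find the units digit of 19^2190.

1

The units digit of 19^n cycles with period 2: 9, 1, …
2190 mod 2 = 0, so the last digit matches 9^2 = 1.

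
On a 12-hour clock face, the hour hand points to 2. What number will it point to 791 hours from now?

791 − 65·12 = 11, so 791 ≡ 11 (mod 12).
2 + 11 → 1 on a 12-hour dial.

1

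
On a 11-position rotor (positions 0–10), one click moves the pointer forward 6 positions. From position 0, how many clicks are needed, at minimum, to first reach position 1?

11 = 1·6 + 5
6 = 1·5 + 1
5 = 5·1 + 0
Back-substituting gives 6·2 ≡ 1 (mod 11).

2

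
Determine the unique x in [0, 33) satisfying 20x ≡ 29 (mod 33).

13

20⁻¹ ≡ 5 (mod 33) because 20·5 = 100 = 3·33 + 1.
Multiplying both sides by 5: x ≡ 5·29 = 145 ≡ 13 (mod 33).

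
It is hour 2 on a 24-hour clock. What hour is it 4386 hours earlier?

8

4386 = 182·24 + 18, so 4386 mod 24 = 18.
(2 − 18) mod 24 = 8.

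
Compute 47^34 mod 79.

31

By repeated squaring mod 79: 47^1≡47, 47^2≡76, 47^4≡9, 47^8≡2, 47^16≡4, 47^32≡16.
Since 34 = 2 + 32 in binary, 47^34 ≡ 76·16 ≡ 31 (mod 79).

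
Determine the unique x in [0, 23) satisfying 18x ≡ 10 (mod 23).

18⁻¹ ≡ 9 (mod 23) because 18·9 = 162 = 7·23 + 1.
So x ≡ 9·10 = 90 ≡ 21 (mod 23).
Check: 18·21 = 378 = 16·23 + 10.

21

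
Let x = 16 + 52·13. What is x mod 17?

52·13 = 676.
676 = 39·17 + 13, so 676 mod 17 = 13.
(16 + 13) mod 17 = 12.

12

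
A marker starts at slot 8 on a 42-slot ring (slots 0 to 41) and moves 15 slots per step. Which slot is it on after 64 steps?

2

64·15 = 960.
960 mod 42 = 36 (since 22·42 = 924).
(8 + 36) mod 42 = 2.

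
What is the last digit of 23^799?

7

Powers of 3 mod 10 repeat with period 4: 3, 9, 7, 1.
799 mod 4 = 3, so the last digit matches 3^3 = 7.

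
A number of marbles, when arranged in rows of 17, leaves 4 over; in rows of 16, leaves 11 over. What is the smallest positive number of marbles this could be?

x ≡ 11 (mod 16) gives x ∈ {11, 27, 43, 59, 75, 91, 107, 123}.
The first of these with x mod 17 = 4 is 123.

123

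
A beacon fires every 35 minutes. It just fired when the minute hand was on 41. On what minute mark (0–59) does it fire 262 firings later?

31

262·35 = 9170.
9170 − 152·60 = 50, so 9170 ≡ 50 (mod 60).
(41 + 50) mod 60 = 31.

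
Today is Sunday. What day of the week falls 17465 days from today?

17465 mod 7 = 0 (since 2495·7 = 17465).
Sunday + 0 days → Sunday.

Sunday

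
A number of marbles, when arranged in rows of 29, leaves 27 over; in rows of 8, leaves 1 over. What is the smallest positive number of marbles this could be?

Since 8·11 ≡ 1 (mod 29), take x = 1 + 8·((27−1)·11 mod 29) = 1 + 8·25 = 201.
Check: 201 mod 29 = 27, 201 mod 8 = 1.

201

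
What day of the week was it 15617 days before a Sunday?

Sunday

Dividing 15617 by 7 gives quotient 2231 and remainder 0.
Sunday − 0 days → Sunday.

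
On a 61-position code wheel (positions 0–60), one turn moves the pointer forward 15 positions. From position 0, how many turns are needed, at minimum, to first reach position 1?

57

15·57 = 855 = 14·61 + 1, so 15⁻¹ ≡ 57 (mod 61).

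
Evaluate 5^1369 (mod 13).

Square-and-reduce mod 13: 5^1≡5, 5^2≡12, 5^4≡1, 5^8≡1, 5^16≡1, 5^32≡1, 5^64≡1, 5^128≡1, 5^256≡1, 5^512≡1, 5^1024≡1.
1369 = 1 + 8 + 16 + 64 + 256 + 1024, so 5^1369 ≡ 5·1·1·1·1·1 ≡ 5 (mod 13).

5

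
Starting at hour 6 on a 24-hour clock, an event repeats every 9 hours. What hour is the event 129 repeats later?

129·9 = 1161.
1161 = 48·24 + 9, so 1161 mod 24 = 9.
(6 + 9) mod 24 = 15.

15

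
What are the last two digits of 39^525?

Successive squares of 39 mod 100: 39^1≡39, 39^2≡21, 39^4≡41, 39^8≡81, 39^16≡61, 39^32≡21, 39^64≡41, 39^128≡81, 39^256≡61, 39^512≡21.
525 = 1 + 4 + 8 + 512, so 39^525 ≡ 39·41·81·21 ≡ 99 (mod 100).

99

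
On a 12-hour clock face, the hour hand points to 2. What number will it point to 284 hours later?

10

284 mod 12 = 8 (since 23·12 = 276).
2 + 8 → 10 on a 12-hour dial.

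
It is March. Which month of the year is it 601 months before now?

February

601 = 50·12 + 1, so 601 mod 12 = 1.
March − 1 month → February.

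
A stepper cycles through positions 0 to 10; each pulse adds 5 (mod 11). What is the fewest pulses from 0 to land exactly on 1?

9

5·9 = 45 = 4·11 + 1, so 5⁻¹ ≡ 9 (mod 11).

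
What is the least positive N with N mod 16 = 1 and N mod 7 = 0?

49

x ≡ 0 (mod 7) gives x ∈ {0, 7, 14, 21, 28, 35, 42, 49}.
The first of these with x mod 16 = 1 is 49.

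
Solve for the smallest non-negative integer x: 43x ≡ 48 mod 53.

43⁻¹ ≡ 37 (mod 53) because 43·37 = 1591 = 30·53 + 1.
Multiplying both sides by 37: x ≡ 37·48 = 1776 ≡ 27 (mod 53).

27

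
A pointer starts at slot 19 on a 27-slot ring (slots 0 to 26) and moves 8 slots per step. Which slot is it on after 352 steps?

0

352·8 = 2816.
Dividing 2816 by 27 gives quotient 104 and remainder 8.
(19 + 8) mod 27 = 0.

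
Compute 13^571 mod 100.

Successive squares of 13 mod 100: 13^1≡13, 13^2≡69, 13^4≡61, 13^8≡21, 13^16≡41, 13^32≡81, 13^64≡61, 13^128≡21, 13^256≡41, 13^512≡81.
Since 571 = 1 + 2 + 8 + 16 + 32 + 512 in binary, 13^571 ≡ 13·69·21·41·81·81 ≡ 37 (mod 100).

37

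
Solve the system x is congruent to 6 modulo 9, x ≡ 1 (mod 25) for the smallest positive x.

51

x ≡ 6 (mod 9) gives x ∈ {6, 15, 24, 33, 42, 51}.
The first of these with x mod 25 = 1 is 51.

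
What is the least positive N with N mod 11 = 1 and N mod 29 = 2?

89

Since 29·8 ≡ 1 (mod 11), take x = 2 + 29·((1−2)·8 mod 11) = 2 + 29·3 = 89.
Check: 89 mod 11 = 1, 89 mod 29 = 2.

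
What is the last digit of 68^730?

The units digit of 68^n cycles with period 4: 8, 4, 2, 6, …
730 leaves remainder 2 on division by 4, so 68^730 ends in 4.

4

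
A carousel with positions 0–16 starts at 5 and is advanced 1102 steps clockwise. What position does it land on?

1102 mod 17 = 14 (since 64·17 = 1088).
(5 + 14) mod 17 = 2.

2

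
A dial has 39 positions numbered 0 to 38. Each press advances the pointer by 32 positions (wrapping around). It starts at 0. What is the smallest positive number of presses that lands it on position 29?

32⁻¹ ≡ 11 (mod 39) because 32·11 = 352 = 9·39 + 1.
Multiplying both sides by 11: x ≡ 11·29 = 319 ≡ 7 (mod 39).
Check: 32·7 = 224 = 5·39 + 29.

7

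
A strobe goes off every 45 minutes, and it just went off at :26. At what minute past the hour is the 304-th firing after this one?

304·45 = 13680.
13680 = 228·60 + 0, so 13680 mod 60 = 0.
(26 + 0) mod 60 = 26.

26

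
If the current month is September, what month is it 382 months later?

July

382 = 31·12 + 10, so 382 mod 12 = 10.
September + 10 months → July.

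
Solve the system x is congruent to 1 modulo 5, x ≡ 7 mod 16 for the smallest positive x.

x ≡ 1 (mod 5) gives x ∈ {1, 6, 11, 16, 21, 26, 31, 36, …}.
The first of these with x mod 16 = 7 is 71.

71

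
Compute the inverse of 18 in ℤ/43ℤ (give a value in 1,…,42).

12

18·12 = 216 = 5·43 + 1, so 18⁻¹ ≡ 12 (mod 43).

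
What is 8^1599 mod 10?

Last digits of 8^n: 8, 4, 2, 6 (period 4).
1599 mod 4 = 3, so the last digit matches 8^3 = 2.

2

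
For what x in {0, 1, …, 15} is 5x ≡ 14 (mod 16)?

5⁻¹ ≡ 13 (mod 16) because 5·13 = 65 = 4·16 + 1.
So x ≡ 13·14 = 182 ≡ 6 (mod 16).

6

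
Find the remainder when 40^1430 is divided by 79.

55

By repeated squaring mod 79: 40^1≡40, 40^2≡20, 40^4≡5, 40^8≡25, 40^16≡72, 40^32≡49, 40^64≡31, 40^128≡13, 40^256≡11, 40^512≡42, 40^1024≡26.
1430 = 2 + 4 + 16 + 128 + 256 + 1024, so 40^1430 ≡ 20·5·72·13·11·26 ≡ 55 (mod 79).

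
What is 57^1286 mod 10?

Last digits of 7^n: 7, 9, 3, 1 (period 4).
1286 leaves remainder 2 on division by 4, so 57^1286 ends in 9.

9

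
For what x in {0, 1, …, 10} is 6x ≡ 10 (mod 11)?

6⁻¹ ≡ 2 (mod 11) because 6·2 = 12 = 1·11 + 1.
So x ≡ 2·10 = 20 ≡ 9 (mod 11).

9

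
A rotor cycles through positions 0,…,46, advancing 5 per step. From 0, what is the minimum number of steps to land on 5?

1

5⁻¹ ≡ 19 (mod 47) because 5·19 = 95 = 2·47 + 1.
So x ≡ 19·5 = 95 ≡ 1 (mod 47).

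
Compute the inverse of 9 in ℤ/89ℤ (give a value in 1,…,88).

10

9·10 = 90 = 1·89 + 1, so 9⁻¹ ≡ 10 (mod 89).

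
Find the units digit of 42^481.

2

Last digits of 2^n: 2, 4, 8, 6 (period 4).
481 leaves remainder 1 on division by 4, so 42^481 ends in 2.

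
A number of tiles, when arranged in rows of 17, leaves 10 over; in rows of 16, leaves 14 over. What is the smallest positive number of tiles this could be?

78

x ≡ 14 (mod 16) gives x ∈ {14, 30, 46, 62, 78}.
The first of these with x mod 17 = 10 is 78.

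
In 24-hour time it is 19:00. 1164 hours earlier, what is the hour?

7

1164 = 48·24 + 12, so 1164 mod 24 = 12.
(19 − 12) mod 24 = 7.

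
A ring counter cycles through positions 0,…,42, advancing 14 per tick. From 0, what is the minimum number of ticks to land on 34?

The inverse of 14 mod 43 is 40 (since 14·40 = 560 ≡ 1).
Multiplying both sides by 40: x ≡ 40·34 = 1360 ≡ 27 (mod 43).

27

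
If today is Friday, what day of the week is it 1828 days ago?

Thursday

Dividing 1828 by 7 gives quotient 261 and remainder 1.
Friday − 1 day → Thursday.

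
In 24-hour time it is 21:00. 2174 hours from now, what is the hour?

11

2174 − 90·24 = 14, so 2174 ≡ 14 (mod 24).
(21 + 14) mod 24 = 11.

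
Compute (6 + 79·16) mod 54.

79·16 = 1264.
1264 mod 54 = 22 (since 23·54 = 1242).
(6 + 22) mod 54 = 28.

28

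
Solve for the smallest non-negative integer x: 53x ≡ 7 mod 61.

22

The inverse of 53 mod 61 is 38 (since 53·38 = 2014 ≡ 1).
Multiplying both sides by 38: x ≡ 38·7 = 266 ≡ 22 (mod 61).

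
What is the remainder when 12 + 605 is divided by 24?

Dividing 605 by 24 gives quotient 25 and remainder 5.
(12 + 5) mod 24 = 17.

17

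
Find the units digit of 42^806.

The units digit of 42^n cycles with period 4: 2, 4, 8, 6, …
806 mod 4 = 2, so the last digit matches 2^2 = 4.

4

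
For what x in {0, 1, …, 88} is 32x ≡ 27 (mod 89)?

The inverse of 32 mod 89 is 64 (since 32·64 = 2048 ≡ 1).
So x ≡ 64·27 = 1728 ≡ 37 (mod 89).

37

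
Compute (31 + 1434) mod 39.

22

1434 = 36·39 + 30, so 1434 mod 39 = 30.
(31 + 30) mod 39 = 22.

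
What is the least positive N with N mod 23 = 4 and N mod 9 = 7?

x ≡ 7 (mod 9) gives x ∈ {7, 16, 25, 34, 43, 52, 61, 70, …}.
The first of these with x mod 23 = 4 is 142.

142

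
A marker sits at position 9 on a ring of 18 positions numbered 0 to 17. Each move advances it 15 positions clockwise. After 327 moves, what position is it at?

0

327·15 = 4905.
4905 − 272·18 = 9, so 4905 ≡ 9 (mod 18).
(9 + 9) mod 18 = 0.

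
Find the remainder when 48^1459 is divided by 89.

29

By repeated squaring mod 89: 48^1≡48, 48^2≡79, 48^4≡11, 48^8≡32, 48^16≡45, 48^32≡67, 48^64≡39, 48^128≡8, 48^256≡64, 48^512≡2, 48^1024≡4.
1459 = 1 + 2 + 16 + 32 + 128 + 256 + 1024, so 48^1459 ≡ 48·79·45·67·8·64·4 ≡ 29 (mod 89).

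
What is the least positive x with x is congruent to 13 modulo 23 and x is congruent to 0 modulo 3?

36

x ≡ 0 (mod 3) gives x ∈ {0, 3, 6, 9, 12, 15, 18, 21, …}.
The first of these with x mod 23 = 13 is 36.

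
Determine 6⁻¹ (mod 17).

17 = 2·6 + 5
6 = 1·5 + 1
5 = 5·1 + 0
Back-substituting gives 6·3 ≡ 1 (mod 17).

3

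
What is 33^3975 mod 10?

Powers of 3 mod 10 repeat with period 4: 3, 9, 7, 1.
3975 mod 4 = 3, so the last digit matches 3^3 = 7.

7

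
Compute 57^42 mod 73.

By repeated squaring mod 73: 57^1≡57, 57^2≡37, 57^4≡55, 57^8≡32, 57^16≡2, 57^32≡4.
42 = 2 + 8 + 32, so 57^42 ≡ 37·32·4 ≡ 64 (mod 73).

64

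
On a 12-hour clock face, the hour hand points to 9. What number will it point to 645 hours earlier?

12

645 − 53·12 = 9, so 645 ≡ 9 (mod 12).
9 − 9 → 12 on a 12-hour dial.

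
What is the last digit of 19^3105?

The units digit of 19^n cycles with period 2: 9, 1, …
3105 mod 2 = 1, so the last digit matches 9^1 = 9.

9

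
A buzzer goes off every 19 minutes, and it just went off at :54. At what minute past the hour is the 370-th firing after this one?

370·19 = 7030.
7030 − 117·60 = 10, so 7030 ≡ 10 (mod 60).
(54 + 10) mod 60 = 4.

4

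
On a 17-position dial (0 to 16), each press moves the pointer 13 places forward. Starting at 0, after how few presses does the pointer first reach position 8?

13⁻¹ ≡ 4 (mod 17) because 13·4 = 52 = 3·17 + 1.
Multiplying both sides by 4: x ≡ 4·8 = 32 ≡ 15 (mod 17).

15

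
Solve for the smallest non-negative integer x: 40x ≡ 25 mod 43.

6

The inverse of 40 mod 43 is 14 (since 40·14 = 560 ≡ 1).
So x ≡ 14·25 = 350 ≡ 6 (mod 43).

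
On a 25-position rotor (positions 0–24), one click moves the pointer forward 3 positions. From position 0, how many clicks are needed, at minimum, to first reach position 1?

3·17 = 51 = 2·25 + 1, so 3⁻¹ ≡ 17 (mod 25).

17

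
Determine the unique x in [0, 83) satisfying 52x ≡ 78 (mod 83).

52⁻¹ ≡ 8 (mod 83) because 52·8 = 416 = 5·83 + 1.
Multiplying both sides by 8: x ≡ 8·78 = 624 ≡ 43 (mod 83).

43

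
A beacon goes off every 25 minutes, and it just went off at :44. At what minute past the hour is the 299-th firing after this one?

299·25 = 7475.
Dividing 7475 by 60 gives quotient 124 and remainder 35.
(44 + 35) mod 60 = 19.

19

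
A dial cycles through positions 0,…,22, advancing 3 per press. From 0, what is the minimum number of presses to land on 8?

18

The inverse of 3 mod 23 is 8 (since 3·8 = 24 ≡ 1).
So x ≡ 8·8 = 64 ≡ 18 (mod 23).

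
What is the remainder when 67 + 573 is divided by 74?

573 mod 74 = 55 (since 7·74 = 518).
(67 + 55) mod 74 = 48.

48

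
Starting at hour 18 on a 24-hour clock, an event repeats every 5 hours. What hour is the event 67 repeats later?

17

67·5 = 335.
335 − 13·24 = 23, so 335 ≡ 23 (mod 24).
(18 + 23) mod 24 = 17.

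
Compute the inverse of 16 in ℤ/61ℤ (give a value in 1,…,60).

42

61 = 3·16 + 13
16 = 1·13 + 3
13 = 4·3 + 1
3 = 3·1 + 0
Back-substituting gives 16·42 ≡ 1 (mod 61).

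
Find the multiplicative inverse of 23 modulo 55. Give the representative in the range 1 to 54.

23·12 = 276 = 5·55 + 1, so 23⁻¹ ≡ 12 (mod 55).

12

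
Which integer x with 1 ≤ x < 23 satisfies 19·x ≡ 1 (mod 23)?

17

19·17 = 323 = 14·23 + 1, so 19⁻¹ ≡ 17 (mod 23).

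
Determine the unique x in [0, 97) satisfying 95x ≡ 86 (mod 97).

54

95⁻¹ ≡ 48 (mod 97) because 95·48 = 4560 = 47·97 + 1.
So x ≡ 48·86 = 4128 ≡ 54 (mod 97).
Check: 95·54 = 5130 = 52·97 + 86.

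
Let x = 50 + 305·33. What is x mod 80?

305·33 = 10065.
10065 mod 80 = 65 (since 125·80 = 10000).
(50 + 65) mod 80 = 35.

35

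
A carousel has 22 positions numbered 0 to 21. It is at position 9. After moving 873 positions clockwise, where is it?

2

873 mod 22 = 15 (since 39·22 = 858).
(9 + 15) mod 22 = 2.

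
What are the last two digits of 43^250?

49

By repeated squaring mod 100: 43^1≡43, 43^2≡49, 43^4≡1, 43^8≡1, 43^16≡1, 43^32≡1, 43^64≡1, 43^128≡1.
250 = 2 + 8 + 16 + 32 + 64 + 128, so 43^250 ≡ 49·1·1·1·1·1 ≡ 49 (mod 100).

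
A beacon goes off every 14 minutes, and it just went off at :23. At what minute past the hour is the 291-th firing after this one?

291·14 = 4074.
4074 = 67·60 + 54, so 4074 mod 60 = 54.
(23 + 54) mod 60 = 17.

17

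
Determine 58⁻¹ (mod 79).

79 = 1·58 + 21
58 = 2·21 + 16
21 = 1·16 + 5
16 = 3·5 + 1
5 = 5·1 + 0
Back-substituting gives 58·15 ≡ 1 (mod 79).

15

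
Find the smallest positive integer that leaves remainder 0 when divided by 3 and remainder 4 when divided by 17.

Since 17·2 ≡ 1 (mod 3), take x = 4 + 17·((0−4)·2 mod 3) = 4 + 17·1 = 21.
Check: 21 mod 3 = 0, 21 mod 17 = 4.

21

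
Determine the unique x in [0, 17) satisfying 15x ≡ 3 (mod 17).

7

The inverse of 15 mod 17 is 8 (since 15·8 = 120 ≡ 1).
Multiplying both sides by 8: x ≡ 8·3 = 24 ≡ 7 (mod 17).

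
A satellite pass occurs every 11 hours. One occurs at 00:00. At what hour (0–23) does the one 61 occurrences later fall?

23

61·11 = 671.
671 − 27·24 = 23, so 671 ≡ 23 (mod 24).
(0 + 23) mod 24 = 23.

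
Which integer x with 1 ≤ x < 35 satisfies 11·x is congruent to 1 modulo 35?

16

11·16 = 176 = 5·35 + 1, so 11⁻¹ ≡ 16 (mod 35).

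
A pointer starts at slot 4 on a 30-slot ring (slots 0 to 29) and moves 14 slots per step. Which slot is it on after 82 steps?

12

82·14 = 1148.
1148 = 38·30 + 8, so 1148 mod 30 = 8.
(4 + 8) mod 30 = 12.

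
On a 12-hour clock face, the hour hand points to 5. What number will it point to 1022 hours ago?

1022 mod 12 = 2 (since 85·12 = 1020).
5 − 2 → 3 on a 12-hour dial.

3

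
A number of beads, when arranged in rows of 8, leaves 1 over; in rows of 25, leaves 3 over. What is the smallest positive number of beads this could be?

153

Since 25·1 ≡ 1 (mod 8), take x = 3 + 25·((1−3)·1 mod 8) = 3 + 25·6 = 153.
Check: 153 mod 8 = 1, 153 mod 25 = 3.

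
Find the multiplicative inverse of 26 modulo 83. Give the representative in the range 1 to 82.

83 = 3·26 + 5
26 = 5·5 + 1
5 = 5·1 + 0
Back-substituting gives 26·16 ≡ 1 (mod 83).

16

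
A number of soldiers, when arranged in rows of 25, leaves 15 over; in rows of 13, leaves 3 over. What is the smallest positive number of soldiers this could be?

315

x ≡ 3 (mod 13) gives x ∈ {3, 16, 29, 42, 55, 68, 81, 94, …}.
The first of these with x mod 25 = 15 is 315.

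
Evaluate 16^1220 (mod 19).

Successive squares of 16 mod 19: 16^1≡16, 16^2≡9, 16^4≡5, 16^8≡6, 16^16≡17, 16^32≡4, 16^64≡16, 16^128≡9, 16^256≡5, 16^512≡6, 16^1024≡17.
Since 1220 = 4 + 64 + 128 + 1024 in binary, 16^1220 ≡ 5·16·9·17 ≡ 4 (mod 19).

4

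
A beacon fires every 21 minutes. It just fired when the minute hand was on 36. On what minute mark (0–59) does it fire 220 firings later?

36

220·21 = 4620.
4620 = 77·60 + 0, so 4620 mod 60 = 0.
(36 + 0) mod 60 = 36.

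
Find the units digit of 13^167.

7

The units digit of 13^n cycles with period 4: 3, 9, 7, 1, …
167 leaves remainder 3 on division by 4, so 13^167 ends in 7.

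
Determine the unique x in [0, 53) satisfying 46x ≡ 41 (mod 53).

32

46⁻¹ ≡ 15 (mod 53) because 46·15 = 690 = 13·53 + 1.
Multiplying both sides by 15: x ≡ 15·41 = 615 ≡ 32 (mod 53).
Check: 46·32 = 1472 = 27·53 + 41.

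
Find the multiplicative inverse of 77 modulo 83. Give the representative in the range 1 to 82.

69

83 = 1·77 + 6
77 = 12·6 + 5
6 = 1·5 + 1
5 = 5·1 + 0
Back-substituting gives 77·69 ≡ 1 (mod 83).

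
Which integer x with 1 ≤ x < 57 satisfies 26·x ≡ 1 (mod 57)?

26·11 = 286 = 5·57 + 1, so 26⁻¹ ≡ 11 (mod 57).

11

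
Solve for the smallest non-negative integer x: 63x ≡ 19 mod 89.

78

The inverse of 63 mod 89 is 65 (since 63·65 = 4095 ≡ 1).
So x ≡ 65·19 = 1235 ≡ 78 (mod 89).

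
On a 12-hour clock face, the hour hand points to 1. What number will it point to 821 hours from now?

Dividing 821 by 12 gives quotient 68 and remainder 5.
1 + 5 → 6 on a 12-hour dial.

6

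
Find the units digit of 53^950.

Last digits of 3^n: 3, 9, 7, 1 (period 4).
950 mod 4 = 2, so the last digit matches 3^2 = 9.

9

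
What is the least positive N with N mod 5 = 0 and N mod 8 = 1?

x ≡ 0 (mod 5) gives x ∈ {0, 5, 10, 15, 20, 25}.
The first of these with x mod 8 = 1 is 25.

25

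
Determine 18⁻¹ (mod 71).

71 = 3·18 + 17
18 = 1·17 + 1
17 = 17·1 + 0
Back-substituting gives 18·4 ≡ 1 (mod 71).

4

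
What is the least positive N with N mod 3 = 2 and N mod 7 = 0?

14

x ≡ 2 (mod 3) gives x ∈ {2, 5, 8, 11, 14}.
The first of these with x mod 7 = 0 is 14.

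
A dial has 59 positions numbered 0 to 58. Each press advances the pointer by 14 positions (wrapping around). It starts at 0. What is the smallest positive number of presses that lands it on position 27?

14⁻¹ ≡ 38 (mod 59) because 14·38 = 532 = 9·59 + 1.
So x ≡ 38·27 = 1026 ≡ 23 (mod 59).

23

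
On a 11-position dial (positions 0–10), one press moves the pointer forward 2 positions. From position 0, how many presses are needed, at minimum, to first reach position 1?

6

11 = 5·2 + 1
2 = 2·1 + 0
Back-substituting gives 2·6 ≡ 1 (mod 11).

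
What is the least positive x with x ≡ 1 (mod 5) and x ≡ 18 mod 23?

x ≡ 1 (mod 5) gives x ∈ {1, 6, 11, 16, 21, 26, 31, 36, …}.
The first of these with x mod 23 = 18 is 41.

41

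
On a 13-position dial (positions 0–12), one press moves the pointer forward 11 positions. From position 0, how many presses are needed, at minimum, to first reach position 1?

11·6 = 66 = 5·13 + 1, so 11⁻¹ ≡ 6 (mod 13).

6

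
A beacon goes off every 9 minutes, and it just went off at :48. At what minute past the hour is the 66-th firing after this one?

66·9 = 594.
594 mod 60 = 54 (since 9·60 = 540).
(48 + 54) mod 60 = 42.

42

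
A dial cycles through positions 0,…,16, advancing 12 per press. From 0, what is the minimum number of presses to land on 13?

12⁻¹ ≡ 10 (mod 17) because 12·10 = 120 = 7·17 + 1.
So x ≡ 10·13 = 130 ≡ 11 (mod 17).

11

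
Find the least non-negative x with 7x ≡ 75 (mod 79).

22

7⁻¹ ≡ 34 (mod 79) because 7·34 = 238 = 3·79 + 1.
So x ≡ 34·75 = 2550 ≡ 22 (mod 79).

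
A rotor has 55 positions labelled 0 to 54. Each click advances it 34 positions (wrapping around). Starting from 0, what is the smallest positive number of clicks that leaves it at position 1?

34

55 = 1·34 + 21
34 = 1·21 + 13
21 = 1·13 + 8
13 = 1·8 + 5
8 = 1·5 + 3
5 = 1·3 + 2
3 = 1·2 + 1
2 = 2·1 + 0
Back-substituting gives 34·34 ≡ 1 (mod 55).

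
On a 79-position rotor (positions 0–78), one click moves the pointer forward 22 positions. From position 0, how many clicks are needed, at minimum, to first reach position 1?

18

22·18 = 396 = 5·79 + 1, so 22⁻¹ ≡ 18 (mod 79).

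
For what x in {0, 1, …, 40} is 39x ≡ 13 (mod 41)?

39⁻¹ ≡ 20 (mod 41) because 39·20 = 780 = 19·41 + 1.
So x ≡ 20·13 = 260 ≡ 14 (mod 41).
Check: 39·14 = 546 = 13·41 + 13.

14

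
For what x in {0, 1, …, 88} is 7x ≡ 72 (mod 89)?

7⁻¹ ≡ 51 (mod 89) because 7·51 = 357 = 4·89 + 1.
So x ≡ 51·72 = 3672 ≡ 23 (mod 89).

23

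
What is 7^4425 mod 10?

The units digit of 7^n cycles with period 4: 7, 9, 3, 1, …
4425 mod 4 = 1, so the last digit matches 7^1 = 7.

7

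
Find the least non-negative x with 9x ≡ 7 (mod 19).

9⁻¹ ≡ 17 (mod 19) because 9·17 = 153 = 8·19 + 1.
So x ≡ 17·7 = 119 ≡ 5 (mod 19).
Check: 9·5 = 45 = 2·19 + 7.

5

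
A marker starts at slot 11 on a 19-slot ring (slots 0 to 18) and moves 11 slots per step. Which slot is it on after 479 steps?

17

479·11 = 5269.
5269 mod 19 = 6 (since 277·19 = 5263).
(11 + 6) mod 19 = 17.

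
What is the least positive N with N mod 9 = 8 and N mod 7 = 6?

62

Since 7·4 ≡ 1 (mod 9), take x = 6 + 7·((8−6)·4 mod 9) = 6 + 7·8 = 62.
Check: 62 mod 9 = 8, 62 mod 7 = 6.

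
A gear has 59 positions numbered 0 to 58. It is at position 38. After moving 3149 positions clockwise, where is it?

1

3149 − 53·59 = 22, so 3149 ≡ 22 (mod 59).
(38 + 22) mod 59 = 1.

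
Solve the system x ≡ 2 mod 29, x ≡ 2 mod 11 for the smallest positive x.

2

x ≡ 2 (mod 11) gives x ∈ {2}.
The first of these with x mod 29 = 2 is 2.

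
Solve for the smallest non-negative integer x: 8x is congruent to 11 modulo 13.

3

8⁻¹ ≡ 5 (mod 13) because 8·5 = 40 = 3·13 + 1.
Multiplying both sides by 5: x ≡ 5·11 = 55 ≡ 3 (mod 13).
Check: 8·3 = 24 = 1·13 + 11.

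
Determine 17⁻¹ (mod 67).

67 = 3·17 + 16
17 = 1·16 + 1
16 = 16·1 + 0
Back-substituting gives 17·4 ≡ 1 (mod 67).

4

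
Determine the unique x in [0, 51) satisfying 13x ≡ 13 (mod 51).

The inverse of 13 mod 51 is 4 (since 13·4 = 52 ≡ 1).
So x ≡ 4·13 = 52 ≡ 1 (mod 51).

1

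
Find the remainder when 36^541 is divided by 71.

24

By repeated squaring mod 71: 36^1≡36, 36^2≡18, 36^4≡40, 36^8≡38, 36^16≡24, 36^32≡8, 36^64≡64, 36^128≡49, 36^256≡58, 36^512≡27.
Since 541 = 1 + 4 + 8 + 16 + 512 in binary, 36^541 ≡ 36·40·38·24·27 ≡ 24 (mod 71).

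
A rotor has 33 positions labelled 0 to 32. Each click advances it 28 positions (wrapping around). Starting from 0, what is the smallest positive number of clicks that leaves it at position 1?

28·13 = 364 = 11·33 + 1, so 28⁻¹ ≡ 13 (mod 33).

13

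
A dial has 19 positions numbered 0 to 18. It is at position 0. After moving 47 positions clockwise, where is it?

9

47 − 2·19 = 9, so 47 ≡ 9 (mod 19).
(0 + 9) mod 19 = 9.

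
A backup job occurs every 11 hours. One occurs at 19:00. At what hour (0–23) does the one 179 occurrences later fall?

20

179·11 = 1969.
1969 − 82·24 = 1, so 1969 ≡ 1 (mod 24).
(19 + 1) mod 24 = 20.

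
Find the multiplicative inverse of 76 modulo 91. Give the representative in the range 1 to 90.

6

91 = 1·76 + 15
76 = 5·15 + 1
15 = 15·1 + 0
Back-substituting gives 76·6 ≡ 1 (mod 91).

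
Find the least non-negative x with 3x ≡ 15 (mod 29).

3⁻¹ ≡ 10 (mod 29) because 3·10 = 30 = 1·29 + 1.
Multiplying both sides by 10: x ≡ 10·15 = 150 ≡ 5 (mod 29).

5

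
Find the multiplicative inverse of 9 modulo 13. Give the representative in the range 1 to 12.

3

9·3 = 27 = 2·13 + 1, so 9⁻¹ ≡ 3 (mod 13).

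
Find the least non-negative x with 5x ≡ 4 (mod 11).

5⁻¹ ≡ 9 (mod 11) because 5·9 = 45 = 4·11 + 1.
Multiplying both sides by 9: x ≡ 9·4 = 36 ≡ 3 (mod 11).
Check: 5·3 = 15 = 1·11 + 4.

3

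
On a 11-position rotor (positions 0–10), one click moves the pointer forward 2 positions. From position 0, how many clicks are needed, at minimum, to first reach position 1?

2·6 = 12 = 1·11 + 1, so 2⁻¹ ≡ 6 (mod 11).

6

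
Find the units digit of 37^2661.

The units digit of 37^n cycles with period 4: 7, 9, 3, 1, …
2661 mod 4 = 1, so the last digit matches 7^1 = 7.

7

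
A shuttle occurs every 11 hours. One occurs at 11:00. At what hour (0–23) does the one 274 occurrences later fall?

1

274·11 = 3014.
Dividing 3014 by 24 gives quotient 125 and remainder 14.
(11 + 14) mod 24 = 1.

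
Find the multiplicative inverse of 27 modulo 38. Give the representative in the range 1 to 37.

31

38 = 1·27 + 11
27 = 2·11 + 5
11 = 2·5 + 1
5 = 5·1 + 0
Back-substituting gives 27·31 ≡ 1 (mod 38).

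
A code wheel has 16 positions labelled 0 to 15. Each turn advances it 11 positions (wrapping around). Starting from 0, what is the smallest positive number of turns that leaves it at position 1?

3

11·3 = 33 = 2·16 + 1, so 11⁻¹ ≡ 3 (mod 16).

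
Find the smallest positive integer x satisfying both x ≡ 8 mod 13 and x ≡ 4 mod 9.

112

Since 9·3 ≡ 1 (mod 13), take x = 4 + 9·((8−4)·3 mod 13) = 4 + 9·12 = 112.
Check: 112 mod 13 = 8, 112 mod 9 = 4.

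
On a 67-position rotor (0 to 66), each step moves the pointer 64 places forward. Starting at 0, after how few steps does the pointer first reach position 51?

The inverse of 64 mod 67 is 22 (since 64·22 = 1408 ≡ 1).
So x ≡ 22·51 = 1122 ≡ 50 (mod 67).

50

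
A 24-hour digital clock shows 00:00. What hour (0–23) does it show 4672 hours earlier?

Dividing 4672 by 24 gives quotient 194 and remainder 16.
(0 − 16) mod 24 = 8.

8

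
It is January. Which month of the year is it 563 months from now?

December

563 − 46·12 = 11, so 563 ≡ 11 (mod 12).
January + 11 months → December.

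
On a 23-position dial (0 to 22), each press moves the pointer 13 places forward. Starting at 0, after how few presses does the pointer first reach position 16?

3

The inverse of 13 mod 23 is 16 (since 13·16 = 208 ≡ 1).
Multiplying both sides by 16: x ≡ 16·16 = 256 ≡ 3 (mod 23).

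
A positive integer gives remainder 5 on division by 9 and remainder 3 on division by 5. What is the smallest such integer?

x ≡ 3 (mod 5) gives x ∈ {3, 8, 13, 18, 23}.
The first of these with x mod 9 = 5 is 23.

23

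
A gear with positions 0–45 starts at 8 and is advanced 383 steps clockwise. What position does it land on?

23

Dividing 383 by 46 gives quotient 8 and remainder 15.
(8 + 15) mod 46 = 23.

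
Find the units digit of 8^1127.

2

Last digits of 8^n: 8, 4, 2, 6 (period 4).
1127 mod 4 = 3, so the last digit matches 8^3 = 2.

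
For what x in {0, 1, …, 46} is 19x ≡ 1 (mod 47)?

5

The inverse of 19 mod 47 is 5 (since 19·5 = 95 ≡ 1).
Multiplying both sides by 5: x ≡ 5·1 = 5 ≡ 5 (mod 47).
Check: 19·5 = 95 = 2·47 + 1.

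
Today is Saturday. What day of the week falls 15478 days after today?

Sunday

Dividing 15478 by 7 gives quotient 2211 and remainder 1.
Saturday + 1 day → Sunday.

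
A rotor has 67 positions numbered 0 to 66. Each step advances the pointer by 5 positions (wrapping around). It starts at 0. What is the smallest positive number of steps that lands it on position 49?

The inverse of 5 mod 67 is 27 (since 5·27 = 135 ≡ 1).
So x ≡ 27·49 = 1323 ≡ 50 (mod 67).
Check: 5·50 = 250 = 3·67 + 49.

50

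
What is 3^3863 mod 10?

7

Powers of 3 mod 10 repeat with period 4: 3, 9, 7, 1.
3863 mod 4 = 3, so the last digit matches 3^3 = 7.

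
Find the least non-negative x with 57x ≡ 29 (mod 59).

15

The inverse of 57 mod 59 is 29 (since 57·29 = 1653 ≡ 1).
Multiplying both sides by 29: x ≡ 29·29 = 841 ≡ 15 (mod 59).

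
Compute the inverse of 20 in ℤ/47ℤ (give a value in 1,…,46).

40

47 = 2·20 + 7
20 = 2·7 + 6
7 = 1·6 + 1
6 = 6·1 + 0
Back-substituting gives 20·40 ≡ 1 (mod 47).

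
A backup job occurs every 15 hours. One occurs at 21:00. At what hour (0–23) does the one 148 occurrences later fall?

148·15 = 2220.
2220 − 92·24 = 12, so 2220 ≡ 12 (mod 24).
(21 + 12) mod 24 = 9.

9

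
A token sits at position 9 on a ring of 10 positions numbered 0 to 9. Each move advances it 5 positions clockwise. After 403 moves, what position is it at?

4

403·5 = 2015.
2015 = 201·10 + 5, so 2015 mod 10 = 5.
(9 + 5) mod 10 = 4.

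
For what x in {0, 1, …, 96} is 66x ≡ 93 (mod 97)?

94

66⁻¹ ≡ 25 (mod 97) because 66·25 = 1650 = 17·97 + 1.
So x ≡ 25·93 = 2325 ≡ 94 (mod 97).
Check: 66·94 = 6204 = 63·97 + 93.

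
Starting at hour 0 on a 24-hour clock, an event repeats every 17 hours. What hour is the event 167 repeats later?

167·17 = 2839.
Dividing 2839 by 24 gives quotient 118 and remainder 7.
(0 + 7) mod 24 = 7.

7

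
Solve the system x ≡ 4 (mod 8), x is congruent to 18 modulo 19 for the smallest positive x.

x ≡ 4 (mod 8) gives x ∈ {4, 12, 20, 28, 36, 44, 52, 60, …}.
The first of these with x mod 19 = 18 is 132.

132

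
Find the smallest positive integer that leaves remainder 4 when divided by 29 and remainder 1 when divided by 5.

91

x ≡ 1 (mod 5) gives x ∈ {1, 6, 11, 16, 21, 26, 31, 36, …}.
The first of these with x mod 29 = 4 is 91.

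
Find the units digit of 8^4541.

Powers of 8 mod 10 repeat with period 4: 8, 4, 2, 6.
4541 mod 4 = 1, so the last digit matches 8^1 = 8.

8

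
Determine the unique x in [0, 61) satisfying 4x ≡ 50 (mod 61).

4⁻¹ ≡ 46 (mod 61) because 4·46 = 184 = 3·61 + 1.
Multiplying both sides by 46: x ≡ 46·50 = 2300 ≡ 43 (mod 61).
Check: 4·43 = 172 = 2·61 + 50.

43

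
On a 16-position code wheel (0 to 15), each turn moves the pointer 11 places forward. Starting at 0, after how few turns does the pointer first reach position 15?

13

11⁻¹ ≡ 3 (mod 16) because 11·3 = 33 = 2·16 + 1.
So x ≡ 3·15 = 45 ≡ 13 (mod 16).
Check: 11·13 = 143 = 8·16 + 15.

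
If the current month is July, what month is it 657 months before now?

657 mod 12 = 9 (since 54·12 = 648).
July − 9 months → October.

October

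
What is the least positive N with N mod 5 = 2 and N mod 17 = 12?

12

x ≡ 2 (mod 5) gives x ∈ {2, 7, 12}.
The first of these with x mod 17 = 12 is 12.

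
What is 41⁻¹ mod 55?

41·51 = 2091 = 38·55 + 1, so 41⁻¹ ≡ 51 (mod 55).

51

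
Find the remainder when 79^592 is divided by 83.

70

Square-and-reduce mod 83: 79^1≡79, 79^2≡16, 79^4≡7, 79^8≡49, 79^16≡77, 79^32≡36, 79^64≡51, 79^128≡28, 79^256≡37, 79^512≡41.
592 = 16 + 64 + 512, so 79^592 ≡ 77·51·41 ≡ 70 (mod 83).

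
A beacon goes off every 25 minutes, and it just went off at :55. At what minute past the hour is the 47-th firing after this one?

47·25 = 1175.
1175 = 19·60 + 35, so 1175 mod 60 = 35.
(55 + 35) mod 60 = 30.

30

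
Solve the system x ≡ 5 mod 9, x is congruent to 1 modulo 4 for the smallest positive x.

x ≡ 1 (mod 4) gives x ∈ {1, 5}.
The first of these with x mod 9 = 5 is 5.

5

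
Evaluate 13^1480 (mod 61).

13

Successive squares of 13 mod 61: 13^1≡13, 13^2≡47, 13^4≡13, 13^8≡47, 13^16≡13, 13^32≡47, 13^64≡13, 13^128≡47, 13^256≡13, 13^512≡47, 13^1024≡13.
1480 = 8 + 64 + 128 + 256 + 1024, so 13^1480 ≡ 47·13·47·13·13 ≡ 13 (mod 61).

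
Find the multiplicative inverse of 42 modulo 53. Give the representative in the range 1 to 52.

42·24 = 1008 = 19·53 + 1, so 42⁻¹ ≡ 24 (mod 53).

24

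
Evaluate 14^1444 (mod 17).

Successive squares of 14 mod 17: 14^1≡14, 14^2≡9, 14^4≡13, 14^8≡16, 14^16≡1, 14^32≡1, 14^64≡1, 14^128≡1, 14^256≡1, 14^512≡1, 14^1024≡1.
1444 = 4 + 32 + 128 + 256 + 1024, so 14^1444 ≡ 13·1·1·1·1 ≡ 13 (mod 17).

13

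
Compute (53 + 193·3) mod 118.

193·3 = 579.
579 − 4·118 = 107, so 579 ≡ 107 (mod 118).
(53 + 107) mod 118 = 42.

42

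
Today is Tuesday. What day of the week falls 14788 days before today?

Friday

Dividing 14788 by 7 gives quotient 2112 and remainder 4.
Tuesday − 4 days → Friday.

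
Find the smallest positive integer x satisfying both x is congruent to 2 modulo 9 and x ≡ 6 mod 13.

110

x ≡ 2 (mod 9) gives x ∈ {2, 11, 20, 29, 38, 47, 56, 65, …}.
The first of these with x mod 13 = 6 is 110.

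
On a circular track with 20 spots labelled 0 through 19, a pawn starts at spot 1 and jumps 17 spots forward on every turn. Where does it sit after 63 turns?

12

63·17 = 1071.
Dividing 1071 by 20 gives quotient 53 and remainder 11.
(1 + 11) mod 20 = 12.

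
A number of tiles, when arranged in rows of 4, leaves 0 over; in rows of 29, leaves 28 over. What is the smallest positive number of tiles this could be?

x ≡ 0 (mod 4) gives x ∈ {0, 4, 8, 12, 16, 20, 24, 28}.
The first of these with x mod 29 = 28 is 28.

28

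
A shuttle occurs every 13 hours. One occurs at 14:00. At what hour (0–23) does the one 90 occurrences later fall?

90·13 = 1170.
1170 − 48·24 = 18, so 1170 ≡ 18 (mod 24).
(14 + 18) mod 24 = 8.

8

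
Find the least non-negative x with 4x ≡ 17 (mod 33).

The inverse of 4 mod 33 is 25 (since 4·25 = 100 ≡ 1).
So x ≡ 25·17 = 425 ≡ 29 (mod 33).
Check: 4·29 = 116 = 3·33 + 17.

29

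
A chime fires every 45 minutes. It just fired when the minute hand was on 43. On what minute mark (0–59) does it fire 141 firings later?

28

141·45 = 6345.
6345 = 105·60 + 45, so 6345 mod 60 = 45.
(43 + 45) mod 60 = 28.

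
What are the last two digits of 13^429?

Square-and-reduce mod 100: 13^1≡13, 13^2≡69, 13^4≡61, 13^8≡21, 13^16≡41, 13^32≡81, 13^64≡61, 13^128≡21, 13^256≡41.
429 = 1 + 4 + 8 + 32 + 128 + 256, so 13^429 ≡ 13·61·21·81·21·41 ≡ 73 (mod 100).

73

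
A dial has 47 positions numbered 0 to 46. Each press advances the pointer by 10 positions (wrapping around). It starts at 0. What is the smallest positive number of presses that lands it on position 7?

10⁻¹ ≡ 33 (mod 47) because 10·33 = 330 = 7·47 + 1.
So x ≡ 33·7 = 231 ≡ 43 (mod 47).

43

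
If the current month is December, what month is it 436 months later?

436 = 36·12 + 4, so 436 mod 12 = 4.
December + 4 months → April.

April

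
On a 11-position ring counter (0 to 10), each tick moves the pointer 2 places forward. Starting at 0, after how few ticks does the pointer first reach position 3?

7

2⁻¹ ≡ 6 (mod 11) because 2·6 = 12 = 1·11 + 1.
Multiplying both sides by 6: x ≡ 6·3 = 18 ≡ 7 (mod 11).
Check: 2·7 = 14 = 1·11 + 3.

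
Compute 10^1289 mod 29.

Square-and-reduce mod 29: 10^1≡10, 10^2≡13, 10^4≡24, 10^8≡25, 10^16≡16, 10^32≡24, 10^64≡25, 10^128≡16, 10^256≡24, 10^512≡25, 10^1024≡16.
Since 1289 = 1 + 8 + 256 + 1024 in binary, 10^1289 ≡ 10·25·24·16 ≡ 10 (mod 29).

10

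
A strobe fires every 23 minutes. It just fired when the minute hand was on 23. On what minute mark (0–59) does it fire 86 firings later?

86·23 = 1978.
Dividing 1978 by 60 gives quotient 32 and remainder 58.
(23 + 58) mod 60 = 21.

21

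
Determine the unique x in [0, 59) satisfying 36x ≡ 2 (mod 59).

The inverse of 36 mod 59 is 41 (since 36·41 = 1476 ≡ 1).
Multiplying both sides by 41: x ≡ 41·2 = 82 ≡ 23 (mod 59).

23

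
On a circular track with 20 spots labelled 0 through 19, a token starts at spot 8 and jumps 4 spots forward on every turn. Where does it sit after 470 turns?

8

470·4 = 1880.
1880 = 94·20 + 0, so 1880 mod 20 = 0.
(8 + 0) mod 20 = 8.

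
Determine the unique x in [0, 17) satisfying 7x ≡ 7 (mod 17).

The inverse of 7 mod 17 is 5 (since 7·5 = 35 ≡ 1).
So x ≡ 5·7 = 35 ≡ 1 (mod 17).

1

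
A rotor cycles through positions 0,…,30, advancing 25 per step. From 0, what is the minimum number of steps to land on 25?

1

25⁻¹ ≡ 5 (mod 31) because 25·5 = 125 = 4·31 + 1.
So x ≡ 5·25 = 125 ≡ 1 (mod 31).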